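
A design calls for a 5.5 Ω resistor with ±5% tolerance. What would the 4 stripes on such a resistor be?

5.5 Ω = 55 × 10^-1.
5 → green
5 → green
Multiplier 10^-1 → gold.
±5% tolerance → gold.

green, green, gold, gold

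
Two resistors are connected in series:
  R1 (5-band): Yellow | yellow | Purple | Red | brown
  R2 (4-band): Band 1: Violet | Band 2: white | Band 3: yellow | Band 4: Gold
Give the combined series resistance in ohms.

834700 Ω

R1: yellow, yellow, violet → 447; red ×10^2 → 44700 Ω.
R2: violet, white → 79; yellow ×10^4 → 790000 Ω.
Series: 44700 + 790000 = 834700 Ω.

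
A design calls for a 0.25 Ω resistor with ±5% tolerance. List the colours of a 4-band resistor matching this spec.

red, green, silver, gold

0.25 Ω = 25 × 10^-2.
2 → red
5 → green
Multiplier 10^-2 → silver.
±5% tolerance → gold.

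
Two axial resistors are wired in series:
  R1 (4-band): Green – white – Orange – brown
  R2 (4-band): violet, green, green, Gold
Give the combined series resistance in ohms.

R1: green, white → 59; orange ×10^3 → 59000 Ω.
R2: violet, green → 75; green ×10^5 → 7500000 Ω.
Series: 59000 + 7500000 = 7559000 Ω.

7559000 Ω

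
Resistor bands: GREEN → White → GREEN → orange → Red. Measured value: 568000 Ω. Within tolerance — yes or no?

Green → 5 (first significant figure)
White → 9 (second significant figure)
Green → 5 (third significant figure)
Orange → ×10^3 multiplier
Red → ±2% tolerance
595 × 1000 = 595000 Ω
Allowed range: 583100 Ω to 606900 Ω.
568000 Ω lies outside that range.

no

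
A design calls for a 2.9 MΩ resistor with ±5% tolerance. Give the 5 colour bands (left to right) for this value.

red, white, black, yellow, gold

2900000 Ω = 290 × 10^4.
2 → red
9 → white
0 → black
Multiplier 10^4 → yellow.
±5% tolerance → gold.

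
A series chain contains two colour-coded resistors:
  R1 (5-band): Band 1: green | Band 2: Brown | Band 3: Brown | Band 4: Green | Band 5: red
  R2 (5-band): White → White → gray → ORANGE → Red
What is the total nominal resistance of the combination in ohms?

R1: green, brown, brown → 511; green ×10^5 → 51100000 Ω.
R2: white, white, grey → 998; orange ×10^3 → 998000 Ω.
Series: 51100000 + 998000 = 52098000 Ω.

52098000 Ω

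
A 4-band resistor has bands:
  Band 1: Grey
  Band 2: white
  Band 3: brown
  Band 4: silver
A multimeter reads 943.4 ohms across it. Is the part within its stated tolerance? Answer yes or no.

Grey → 8 (first significant figure)
White → 9 (second significant figure)
Brown → ×10 multiplier
Silver → ±10% tolerance
89 × 10 = 890 Ω
Allowed range: 801 Ω to 979 Ω.
943.4 ohms lies inside that range.

yes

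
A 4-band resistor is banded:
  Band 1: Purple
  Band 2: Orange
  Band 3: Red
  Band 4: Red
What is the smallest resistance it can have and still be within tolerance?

7154 Ω

Violet → 7 (first significant figure)
Orange → 3 (second significant figure)
Red → ×10^2 multiplier
Red → ±2% tolerance
73 × 100 = 7300 Ω
Smallest = 7300 × (1 − 2/100) = 7154 Ω.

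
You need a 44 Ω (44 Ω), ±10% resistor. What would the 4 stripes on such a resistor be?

yellow, yellow, black, silver

44 Ω = 44 × 10^0.
4 → yellow
4 → yellow
Multiplier 10^0 → black.
±10% tolerance → silver.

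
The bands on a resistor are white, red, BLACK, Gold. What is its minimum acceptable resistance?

White → 9 (first significant figure)
Red → 2 (second significant figure)
Black → ×1 multiplier
Gold → ±5% tolerance
92 × 1 = 92 Ω
Minimum = 92 × (1 − 5/100) = 87.4 Ω.

87.4 Ω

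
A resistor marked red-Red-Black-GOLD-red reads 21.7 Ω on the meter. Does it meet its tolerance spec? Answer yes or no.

Red → 2 (first significant figure)
Red → 2 (second significant figure)
Black → 0 (third significant figure)
Gold → ×0.1 multiplier
Red → ±2% tolerance
220 × 0.1 = 22 Ω
Allowed range: 21.56 Ω to 22.44 Ω.
21.7 Ω lies inside that range.

yes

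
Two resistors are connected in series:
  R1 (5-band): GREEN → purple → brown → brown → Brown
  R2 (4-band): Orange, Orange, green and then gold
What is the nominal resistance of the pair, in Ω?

3305710 Ω

R1: green, violet, brown → 571; brown ×10 → 5710 Ω.
R2: orange, orange → 33; green ×10^5 → 3300000 Ω.
Series: 5710 + 3300000 = 3305710 Ω.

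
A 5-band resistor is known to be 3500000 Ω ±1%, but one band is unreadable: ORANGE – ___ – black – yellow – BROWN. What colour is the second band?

green

3500000 Ω = 350 × 10^4.
The second band gives digit 5 of the significand, and 5 is green.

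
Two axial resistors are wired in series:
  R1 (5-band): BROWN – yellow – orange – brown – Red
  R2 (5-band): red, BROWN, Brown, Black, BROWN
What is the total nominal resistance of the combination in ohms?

1641 Ω

R1: brown, yellow, orange → 143; brown ×10 → 1430 Ω.
R2: red, brown, brown → 211; black ×1 → 211 Ω.
Series: 1430 + 211 = 1641 Ω.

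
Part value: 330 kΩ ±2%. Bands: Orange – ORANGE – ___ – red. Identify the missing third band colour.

yellow

330000 Ω = 33 × 10^4.
The third band is the multiplier, 10^4, which is yellow.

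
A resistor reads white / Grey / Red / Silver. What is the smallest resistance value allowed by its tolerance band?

White → 9 (first significant figure)
Grey → 8 (second significant figure)
Red → ×10^2 multiplier
Silver → ±10% tolerance
98 × 100 = 9800 Ω
Smallest = 9800 × (1 − 10/100) = 8820 Ω.

8820 Ω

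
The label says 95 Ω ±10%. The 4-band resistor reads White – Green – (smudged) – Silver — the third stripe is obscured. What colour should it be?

black

95 Ω = 95 × 10^0.
The third band is the multiplier, 10^0, which is black.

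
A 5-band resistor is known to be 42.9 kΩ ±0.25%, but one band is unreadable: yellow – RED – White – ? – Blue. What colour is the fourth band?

red

42900 Ω = 429 × 10^2.
The fourth band is the multiplier, 10^2, which is red.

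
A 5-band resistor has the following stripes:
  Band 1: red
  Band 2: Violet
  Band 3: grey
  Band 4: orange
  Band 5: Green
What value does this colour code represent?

Red → 2 (first significant figure)
Violet → 7 (second significant figure)
Grey → 8 (third significant figure)
Orange → ×10^3 multiplier
278 × 1000 = 278000 Ω

278000 Ω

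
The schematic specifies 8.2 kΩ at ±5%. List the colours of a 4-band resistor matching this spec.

grey, red, red, gold

8200 Ω = 82 × 10^2.
8 → grey
2 → red
Multiplier 10^2 → red.
±5% tolerance → gold.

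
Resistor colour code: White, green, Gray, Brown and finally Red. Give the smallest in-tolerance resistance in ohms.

White → 9 (first significant figure)
Green → 5 (second significant figure)
Grey → 8 (third significant figure)
Brown → ×10 multiplier
Red → ±2% tolerance
958 × 10 = 9580 Ω
Smallest = 9580 × (1 − 2/100) = 9388.4 Ω.

9388.4 Ω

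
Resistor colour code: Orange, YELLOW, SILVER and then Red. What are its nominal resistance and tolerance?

Orange → 3 (first significant figure)
Yellow → 4 (second significant figure)
Silver → ×0.01 multiplier
Red → ±2% tolerance
34 × 0.01 = 0.34 Ω

0.34 Ω ±2%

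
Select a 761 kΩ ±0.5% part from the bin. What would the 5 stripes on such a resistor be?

violet, blue, brown, orange, green

761000 Ω = 761 × 10^3.
7 → violet
6 → blue
1 → brown
Multiplier 10^3 → orange.
±0.5% tolerance → green.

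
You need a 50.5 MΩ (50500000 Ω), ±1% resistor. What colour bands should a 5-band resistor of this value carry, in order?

green, black, green, green, brown

50500000 Ω = 505 × 10^5.
5 → green
0 → black
5 → green
Multiplier 10^5 → green.
±1% tolerance → brown.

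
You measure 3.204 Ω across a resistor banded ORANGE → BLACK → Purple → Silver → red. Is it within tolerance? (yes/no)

Orange → 3 (first significant figure)
Black → 0 (second significant figure)
Violet → 7 (third significant figure)
Silver → ×0.01 multiplier
Red → ±2% tolerance
307 × 0.01 = 3.07 Ω
Allowed range: 3.0086 Ω to 3.1314 Ω.
3.204 Ω lies outside that range.

no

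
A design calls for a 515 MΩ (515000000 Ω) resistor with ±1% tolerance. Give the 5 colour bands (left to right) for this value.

515000000 Ω = 515 × 10^6.
5 → green
1 → brown
5 → green
Multiplier 10^6 → blue.
±1% tolerance → brown.

green, brown, green, blue, brown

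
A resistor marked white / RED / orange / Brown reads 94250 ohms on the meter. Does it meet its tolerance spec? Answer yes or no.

no

White → 9 (first significant figure)
Red → 2 (second significant figure)
Orange → ×10^3 multiplier
Brown → ±1% tolerance
92 × 1000 = 92000 Ω
Allowed range: 91080 Ω to 92920 Ω.
94250 ohms lies outside that range.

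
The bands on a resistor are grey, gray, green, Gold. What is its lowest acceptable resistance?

8360000 Ω

Grey → 8 (first significant figure)
Grey → 8 (second significant figure)
Green → ×10^5 multiplier
Gold → ±5% tolerance
88 × 100000 = 8800000 Ω
Lowest = 8800000 × (1 − 5/100) = 8360000 Ω.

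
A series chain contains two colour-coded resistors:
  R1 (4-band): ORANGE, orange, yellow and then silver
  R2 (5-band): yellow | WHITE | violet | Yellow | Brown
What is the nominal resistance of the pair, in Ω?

R1: orange, orange → 33; yellow ×10^4 → 330000 Ω.
R2: yellow, white, violet → 497; yellow ×10^4 → 4970000 Ω.
Series: 330000 + 4970000 = 5300000 Ω.

5300000 Ω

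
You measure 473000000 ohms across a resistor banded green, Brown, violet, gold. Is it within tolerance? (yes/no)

no

Green → 5 (first significant figure)
Brown → 1 (second significant figure)
Violet → ×10^7 multiplier
Gold → ±5% tolerance
51 × 10000000 = 510000000 Ω
Allowed range: 484500000 Ω to 535500000 Ω.
473000000 ohms lies outside that range.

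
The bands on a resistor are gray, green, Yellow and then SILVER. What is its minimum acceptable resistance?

Grey → 8 (first significant figure)
Green → 5 (second significant figure)
Yellow → ×10^4 multiplier
Silver → ±10% tolerance
85 × 10000 = 850000 Ω
Minimum = 850000 × (1 − 10/100) = 765000 Ω.

765000 Ω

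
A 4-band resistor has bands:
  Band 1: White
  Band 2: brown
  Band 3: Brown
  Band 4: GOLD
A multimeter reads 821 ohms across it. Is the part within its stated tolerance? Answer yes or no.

White → 9 (first significant figure)
Brown → 1 (second significant figure)
Brown → ×10 multiplier
Gold → ±5% tolerance
91 × 10 = 910 Ω
Allowed range: 864.5 Ω to 955.5 Ω.
821 ohms lies outside that range.

no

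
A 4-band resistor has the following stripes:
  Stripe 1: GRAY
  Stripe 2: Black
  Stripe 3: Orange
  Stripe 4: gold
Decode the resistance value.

80000 Ω

Grey → 8 (first significant figure)
Black → 0 (second significant figure)
Orange → ×10^3 multiplier
80 × 1000 = 80000 Ω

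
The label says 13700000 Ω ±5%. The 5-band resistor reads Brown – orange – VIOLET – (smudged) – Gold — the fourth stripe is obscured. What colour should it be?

green

13700000 Ω = 137 × 10^5.
The fourth band is the multiplier, 10^5, which is green.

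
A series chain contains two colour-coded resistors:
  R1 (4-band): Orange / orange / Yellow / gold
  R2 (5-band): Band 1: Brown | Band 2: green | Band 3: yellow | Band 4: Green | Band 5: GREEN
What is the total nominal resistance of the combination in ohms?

R1: orange, orange → 33; yellow ×10^4 → 330000 Ω.
R2: brown, green, yellow → 154; green ×10^5 → 15400000 Ω.
Series: 330000 + 15400000 = 15730000 Ω.

15730000 Ω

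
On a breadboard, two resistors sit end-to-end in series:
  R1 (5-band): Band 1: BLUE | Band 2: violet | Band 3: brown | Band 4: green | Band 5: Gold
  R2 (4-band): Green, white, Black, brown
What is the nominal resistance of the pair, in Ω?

R1: blue, violet, brown → 671; green ×10^5 → 67100000 Ω.
R2: green, white → 59; black ×1 → 59 Ω.
Series: 67100000 + 59 = 67100059 Ω.

67100059 Ω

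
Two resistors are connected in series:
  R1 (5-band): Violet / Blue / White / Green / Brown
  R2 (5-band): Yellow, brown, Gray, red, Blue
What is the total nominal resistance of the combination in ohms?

76941800 Ω

R1: violet, blue, white → 769; green ×10^5 → 76900000 Ω.
R2: yellow, brown, grey → 418; red ×10^2 → 41800 Ω.
Series: 76900000 + 41800 = 76941800 Ω.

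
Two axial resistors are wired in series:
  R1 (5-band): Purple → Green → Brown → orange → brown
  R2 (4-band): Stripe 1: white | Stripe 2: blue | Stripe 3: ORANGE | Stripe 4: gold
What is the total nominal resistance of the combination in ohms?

R1: violet, green, brown → 751; orange ×10^3 → 751000 Ω.
R2: white, blue → 96; orange ×10^3 → 96000 Ω.
Series: 751000 + 96000 = 847000 Ω.

847000 Ω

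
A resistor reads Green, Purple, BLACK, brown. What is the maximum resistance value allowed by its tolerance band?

57.57 Ω

Green → 5 (first significant figure)
Violet → 7 (second significant figure)
Black → ×1 multiplier
Brown → ±1% tolerance
57 × 1 = 57 Ω
Maximum = 57 × (1 + 1/100) = 57.57 Ω.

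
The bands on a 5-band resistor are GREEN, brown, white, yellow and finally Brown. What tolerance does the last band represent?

±1%

The last band, brown, is the tolerance band.
Brown corresponds to ±1%.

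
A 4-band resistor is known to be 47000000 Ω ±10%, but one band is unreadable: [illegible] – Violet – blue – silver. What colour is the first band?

47000000 Ω = 47 × 10^6.
The first band gives digit 4 of the significand, and 4 is yellow.

yellow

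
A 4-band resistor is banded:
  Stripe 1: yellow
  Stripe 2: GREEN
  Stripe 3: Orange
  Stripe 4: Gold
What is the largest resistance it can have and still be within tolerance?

Yellow → 4 (first significant figure)
Green → 5 (second significant figure)
Orange → ×10^3 multiplier
Gold → ±5% tolerance
45 × 1000 = 45000 Ω
Largest = 45000 × (1 + 5/100) = 47250 Ω.

47250 Ω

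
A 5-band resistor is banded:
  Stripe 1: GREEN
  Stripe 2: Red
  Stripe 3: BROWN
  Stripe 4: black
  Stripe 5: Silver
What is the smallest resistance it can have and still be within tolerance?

Green → 5 (first significant figure)
Red → 2 (second significant figure)
Brown → 1 (third significant figure)
Black → ×1 multiplier
Silver → ±10% tolerance
521 × 1 = 521 Ω
Smallest = 521 × (1 − 10/100) = 468.9 Ω.

468.9 Ω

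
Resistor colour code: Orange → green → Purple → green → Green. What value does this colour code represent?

Orange → 3 (first significant figure)
Green → 5 (second significant figure)
Violet → 7 (third significant figure)
Green → ×10^5 multiplier
357 × 100000 = 35700000 Ω

35700000 Ω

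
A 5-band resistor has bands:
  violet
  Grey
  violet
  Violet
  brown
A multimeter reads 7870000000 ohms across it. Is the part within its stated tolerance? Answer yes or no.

yes

Violet → 7 (first significant figure)
Grey → 8 (second significant figure)
Violet → 7 (third significant figure)
Violet → ×10^7 multiplier
Brown → ±1% tolerance
787 × 10000000 = 7870000000 Ω
Allowed range: 7791300000 Ω to 7948700000 Ω.
7870000000 ohms lies inside that range.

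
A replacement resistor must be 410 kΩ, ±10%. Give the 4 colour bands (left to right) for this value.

410000 Ω = 41 × 10^4.
4 → yellow
1 → brown
Multiplier 10^4 → yellow.
±10% tolerance → silver.

yellow, brown, yellow, silver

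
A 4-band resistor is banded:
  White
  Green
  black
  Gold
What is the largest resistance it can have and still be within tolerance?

White → 9 (first significant figure)
Green → 5 (second significant figure)
Black → ×1 multiplier
Gold → ±5% tolerance
95 × 1 = 95 Ω
Largest = 95 × (1 + 5/100) = 99.75 Ω.

99.75 Ω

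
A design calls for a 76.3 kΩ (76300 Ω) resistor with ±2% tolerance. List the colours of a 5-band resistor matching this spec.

violet, blue, orange, red, red

76300 Ω = 763 × 10^2.
7 → violet
6 → blue
3 → orange
Multiplier 10^2 → red.
±2% tolerance → red.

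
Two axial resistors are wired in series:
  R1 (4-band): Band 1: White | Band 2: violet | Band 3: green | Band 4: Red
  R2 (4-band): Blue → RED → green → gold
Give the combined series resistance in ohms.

15900000 Ω

R1: white, violet → 97; green ×10^5 → 9700000 Ω.
R2: blue, red → 62; green ×10^5 → 6200000 Ω.
Series: 9700000 + 6200000 = 15900000 Ω.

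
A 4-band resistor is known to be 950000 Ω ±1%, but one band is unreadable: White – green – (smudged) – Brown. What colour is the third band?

yellow

950000 Ω = 95 × 10^4.
The third band is the multiplier, 10^4, which is yellow.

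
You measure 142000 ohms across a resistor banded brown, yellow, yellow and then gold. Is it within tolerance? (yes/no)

yes

Brown → 1 (first significant figure)
Yellow → 4 (second significant figure)
Yellow → ×10^4 multiplier
Gold → ±5% tolerance
14 × 10000 = 140000 Ω
Allowed range: 133000 Ω to 147000 Ω.
142000 ohms lies inside that range.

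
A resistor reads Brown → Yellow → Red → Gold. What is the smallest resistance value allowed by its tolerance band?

Brown → 1 (first significant figure)
Yellow → 4 (second significant figure)
Red → ×10^2 multiplier
Gold → ±5% tolerance
14 × 100 = 1400 Ω
Smallest = 1400 × (1 − 5/100) = 1330 Ω.

1330 Ω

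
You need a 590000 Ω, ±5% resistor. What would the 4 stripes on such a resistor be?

590000 Ω = 59 × 10^4.
5 → green
9 → white
Multiplier 10^4 → yellow.
±5% tolerance → gold.

green, white, yellow, gold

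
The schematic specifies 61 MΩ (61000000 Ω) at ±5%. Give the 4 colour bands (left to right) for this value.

blue, brown, blue, gold

61000000 Ω = 61 × 10^6.
6 → blue
1 → brown
Multiplier 10^6 → blue.
±5% tolerance → gold.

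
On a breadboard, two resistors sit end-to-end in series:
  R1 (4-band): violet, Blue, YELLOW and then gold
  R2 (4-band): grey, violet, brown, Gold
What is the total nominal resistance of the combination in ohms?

760870 Ω

R1: violet, blue → 76; yellow ×10^4 → 760000 Ω.
R2: grey, violet → 87; brown ×10 → 870 Ω.
Series: 760000 + 870 = 760870 Ω.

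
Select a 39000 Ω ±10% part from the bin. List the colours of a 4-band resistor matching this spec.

orange, white, orange, silver

39000 Ω = 39 × 10^3.
3 → orange
9 → white
Multiplier 10^3 → orange.
±10% tolerance → silver.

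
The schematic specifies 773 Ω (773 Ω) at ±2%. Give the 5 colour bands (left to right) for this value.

773 Ω = 773 × 10^0.
7 → violet
7 → violet
3 → orange
Multiplier 10^0 → black.
±2% tolerance → red.

violet, violet, orange, black, red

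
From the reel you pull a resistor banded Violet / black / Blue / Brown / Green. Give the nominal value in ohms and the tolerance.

Violet → 7 (first significant figure)
Black → 0 (second significant figure)
Blue → 6 (third significant figure)
Brown → ×10 multiplier
Green → ±0.5% tolerance
706 × 10 = 7060 Ω

7060 Ω ±0.5%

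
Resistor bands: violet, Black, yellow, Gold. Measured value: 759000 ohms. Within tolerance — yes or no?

no

Violet → 7 (first significant figure)
Black → 0 (second significant figure)
Yellow → ×10^4 multiplier
Gold → ±5% tolerance
70 × 10000 = 700000 Ω
Allowed range: 665000 Ω to 735000 Ω.
759000 ohms lies outside that range.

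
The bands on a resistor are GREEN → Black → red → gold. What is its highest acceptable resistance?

Green → 5 (first significant figure)
Black → 0 (second significant figure)
Red → ×10^2 multiplier
Gold → ±5% tolerance
50 × 100 = 5000 Ω
Highest = 5000 × (1 + 5/100) = 5250 Ω.

5250 Ω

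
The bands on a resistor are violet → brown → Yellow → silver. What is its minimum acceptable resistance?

Violet → 7 (first significant figure)
Brown → 1 (second significant figure)
Yellow → ×10^4 multiplier
Silver → ±10% tolerance
71 × 10000 = 710000 Ω
Minimum = 710000 × (1 − 10/100) = 639000 Ω.

639000 Ω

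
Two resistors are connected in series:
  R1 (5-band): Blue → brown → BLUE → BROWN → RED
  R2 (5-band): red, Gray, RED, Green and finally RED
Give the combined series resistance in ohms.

28206160 Ω

R1: blue, brown, blue → 616; brown ×10 → 6160 Ω.
R2: red, grey, red → 282; green ×10^5 → 28200000 Ω.
Series: 6160 + 28200000 = 28206160 Ω.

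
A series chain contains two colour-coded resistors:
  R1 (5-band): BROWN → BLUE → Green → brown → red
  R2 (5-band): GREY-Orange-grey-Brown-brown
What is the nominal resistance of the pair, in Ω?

R1: brown, blue, green → 165; brown ×10 → 1650 Ω.
R2: grey, orange, grey → 838; brown ×10 → 8380 Ω.
Series: 1650 + 8380 = 10030 Ω.

10030 Ω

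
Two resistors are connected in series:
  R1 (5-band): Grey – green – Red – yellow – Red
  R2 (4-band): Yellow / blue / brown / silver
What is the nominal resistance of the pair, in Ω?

R1: grey, green, red → 852; yellow ×10^4 → 8520000 Ω.
R2: yellow, blue → 46; brown ×10 → 460 Ω.
Series: 8520000 + 460 = 8520460 Ω.

8520460 Ω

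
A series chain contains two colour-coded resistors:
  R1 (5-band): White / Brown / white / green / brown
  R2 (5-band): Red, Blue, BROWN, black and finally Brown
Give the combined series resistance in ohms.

91900261 Ω

R1: white, brown, white → 919; green ×10^5 → 91900000 Ω.
R2: red, blue, brown → 261; black ×1 → 261 Ω.
Series: 91900000 + 261 = 91900261 Ω.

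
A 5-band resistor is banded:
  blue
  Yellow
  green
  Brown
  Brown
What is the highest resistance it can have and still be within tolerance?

6514.5 Ω

Blue → 6 (first significant figure)
Yellow → 4 (second significant figure)
Green → 5 (third significant figure)
Brown → ×10 multiplier
Brown → ±1% tolerance
645 × 10 = 6450 Ω
Highest = 6450 × (1 + 1/100) = 6514.5 Ω.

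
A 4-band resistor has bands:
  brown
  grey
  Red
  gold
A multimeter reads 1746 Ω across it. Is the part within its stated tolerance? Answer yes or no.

yes

Brown → 1 (first significant figure)
Grey → 8 (second significant figure)
Red → ×10^2 multiplier
Gold → ±5% tolerance
18 × 100 = 1800 Ω
Allowed range: 1710 Ω to 1890 Ω.
1746 Ω lies inside that range.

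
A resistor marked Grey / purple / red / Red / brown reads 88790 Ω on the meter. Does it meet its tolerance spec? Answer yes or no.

Grey → 8 (first significant figure)
Violet → 7 (second significant figure)
Red → 2 (third significant figure)
Red → ×10^2 multiplier
Brown → ±1% tolerance
872 × 100 = 87200 Ω
Allowed range: 86328 Ω to 88072 Ω.
88790 Ω lies outside that range.

no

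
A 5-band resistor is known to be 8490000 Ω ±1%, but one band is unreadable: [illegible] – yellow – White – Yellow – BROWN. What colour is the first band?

8490000 Ω = 849 × 10^4.
The first band gives digit 8 of the significand, and 8 is grey.

grey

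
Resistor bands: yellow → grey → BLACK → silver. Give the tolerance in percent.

The last band, silver, is the tolerance band.
Silver corresponds to ±10%.

±10%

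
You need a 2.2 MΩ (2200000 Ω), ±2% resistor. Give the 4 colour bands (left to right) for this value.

red, red, green, red

2200000 Ω = 22 × 10^5.
2 → red
2 → red
Multiplier 10^5 → green.
±2% tolerance → red.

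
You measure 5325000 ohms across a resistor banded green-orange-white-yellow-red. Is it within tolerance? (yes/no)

Green → 5 (first significant figure)
Orange → 3 (second significant figure)
White → 9 (third significant figure)
Yellow → ×10^4 multiplier
Red → ±2% tolerance
539 × 10000 = 5390000 Ω
Allowed range: 5282200 Ω to 5497800 Ω.
5325000 ohms lies inside that range.

yes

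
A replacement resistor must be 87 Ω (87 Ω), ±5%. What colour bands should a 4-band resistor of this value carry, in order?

87 Ω = 87 × 10^0.
8 → grey
7 → violet
Multiplier 10^0 → black.
±5% tolerance → gold.

grey, violet, black, gold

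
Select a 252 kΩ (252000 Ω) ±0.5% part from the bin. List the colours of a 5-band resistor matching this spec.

252000 Ω = 252 × 10^3.
2 → red
5 → green
2 → red
Multiplier 10^3 → orange.
±0.5% tolerance → green.

red, green, red, orange, green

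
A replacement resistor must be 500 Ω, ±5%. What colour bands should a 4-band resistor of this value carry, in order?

500 Ω = 50 × 10^1.
5 → green
0 → black
Multiplier 10^1 → brown.
±5% tolerance → gold.

green, black, brown, gold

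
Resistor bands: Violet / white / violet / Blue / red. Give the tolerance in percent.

±2%

The last band, red, is the tolerance band.
Red corresponds to ±2%.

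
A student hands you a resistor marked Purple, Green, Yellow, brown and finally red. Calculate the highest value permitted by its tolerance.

Violet → 7 (first significant figure)
Green → 5 (second significant figure)
Yellow → 4 (third significant figure)
Brown → ×10 multiplier
Red → ±2% tolerance
754 × 10 = 7540 Ω
Highest = 7540 × (1 + 2/100) = 7690.8 Ω.

7690.8 Ω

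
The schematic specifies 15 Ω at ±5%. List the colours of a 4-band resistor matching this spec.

15 Ω = 15 × 10^0.
1 → brown
5 → green
Multiplier 10^0 → black.
±5% tolerance → gold.

brown, green, black, gold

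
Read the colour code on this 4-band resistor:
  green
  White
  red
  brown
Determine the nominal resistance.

Green → 5 (first significant figure)
White → 9 (second significant figure)
Red → ×10^2 multiplier
59 × 100 = 5900 Ω

5900 Ω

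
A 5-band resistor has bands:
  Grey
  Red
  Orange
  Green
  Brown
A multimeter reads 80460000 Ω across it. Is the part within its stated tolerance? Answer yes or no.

Grey → 8 (first significant figure)
Red → 2 (second significant figure)
Orange → 3 (third significant figure)
Green → ×10^5 multiplier
Brown → ±1% tolerance
823 × 100000 = 82300000 Ω
Allowed range: 81477000 Ω to 83123000 Ω.
80460000 Ω lies outside that range.

no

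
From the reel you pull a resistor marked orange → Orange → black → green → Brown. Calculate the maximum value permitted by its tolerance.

Orange → 3 (first significant figure)
Orange → 3 (second significant figure)
Black → 0 (third significant figure)
Green → ×10^5 multiplier
Brown → ±1% tolerance
330 × 100000 = 33000000 Ω
Maximum = 33000000 × (1 + 1/100) = 33330000 Ω.

33330000 Ω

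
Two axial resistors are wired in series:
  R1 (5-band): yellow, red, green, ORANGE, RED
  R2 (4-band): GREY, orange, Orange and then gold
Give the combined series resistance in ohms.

R1: yellow, red, green → 425; orange ×10^3 → 425000 Ω.
R2: grey, orange → 83; orange ×10^3 → 83000 Ω.
Series: 425000 + 83000 = 508000 Ω.

508000 Ω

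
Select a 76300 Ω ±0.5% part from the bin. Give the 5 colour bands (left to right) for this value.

76300 Ω = 763 × 10^2.
7 → violet
6 → blue
3 → orange
Multiplier 10^2 → red.
±0.5% tolerance → green.

violet, blue, orange, red, green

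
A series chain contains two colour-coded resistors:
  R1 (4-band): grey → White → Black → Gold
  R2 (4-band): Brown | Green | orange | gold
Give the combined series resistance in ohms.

R1: grey, white → 89; black ×1 → 89 Ω.
R2: brown, green → 15; orange ×10^3 → 15000 Ω.
Series: 89 + 15000 = 15089 Ω.

15089 Ω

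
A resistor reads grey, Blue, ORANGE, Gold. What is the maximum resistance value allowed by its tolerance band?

Grey → 8 (first significant figure)
Blue → 6 (second significant figure)
Orange → ×10^3 multiplier
Gold → ±5% tolerance
86 × 1000 = 86000 Ω
Maximum = 86000 × (1 + 5/100) = 90300 Ω.

90300 Ω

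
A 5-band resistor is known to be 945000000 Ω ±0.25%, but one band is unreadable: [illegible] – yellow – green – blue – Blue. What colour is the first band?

945000000 Ω = 945 × 10^6.
The first band gives digit 9 of the significand, and 9 is white.

white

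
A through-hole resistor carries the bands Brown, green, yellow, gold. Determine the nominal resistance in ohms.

150000 Ω

Brown → 1 (first significant figure)
Green → 5 (second significant figure)
Yellow → ×10^4 multiplier
15 × 10000 = 150000 Ω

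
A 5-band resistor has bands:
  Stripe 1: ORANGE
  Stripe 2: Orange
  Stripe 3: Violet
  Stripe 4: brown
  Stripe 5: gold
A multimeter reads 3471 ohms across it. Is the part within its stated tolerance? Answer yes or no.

yes

Orange → 3 (first significant figure)
Orange → 3 (second significant figure)
Violet → 7 (third significant figure)
Brown → ×10 multiplier
Gold → ±5% tolerance
337 × 10 = 3370 Ω
Allowed range: 3201.5 Ω to 3538.5 Ω.
3471 ohms lies inside that range.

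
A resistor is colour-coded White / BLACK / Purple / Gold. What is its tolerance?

±5%

The last band, gold, is the tolerance band.
Gold corresponds to ±5%.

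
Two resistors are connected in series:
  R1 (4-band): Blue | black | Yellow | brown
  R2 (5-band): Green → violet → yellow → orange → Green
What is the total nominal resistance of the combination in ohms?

1174000 Ω

R1: blue, black → 60; yellow ×10^4 → 600000 Ω.
R2: green, violet, yellow → 574; orange ×10^3 → 574000 Ω.
Series: 600000 + 574000 = 1174000 Ω.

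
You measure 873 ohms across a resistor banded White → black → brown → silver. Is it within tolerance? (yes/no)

White → 9 (first significant figure)
Black → 0 (second significant figure)
Brown → ×10 multiplier
Silver → ±10% tolerance
90 × 10 = 900 Ω
Allowed range: 810 Ω to 990 Ω.
873 ohms lies inside that range.

yes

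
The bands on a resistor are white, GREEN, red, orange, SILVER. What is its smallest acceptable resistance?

856800 Ω

White → 9 (first significant figure)
Green → 5 (second significant figure)
Red → 2 (third significant figure)
Orange → ×10^3 multiplier
Silver → ±10% tolerance
952 × 1000 = 952000 Ω
Smallest = 952000 × (1 − 10/100) = 856800 Ω.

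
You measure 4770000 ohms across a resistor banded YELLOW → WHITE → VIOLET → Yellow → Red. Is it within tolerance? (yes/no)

Yellow → 4 (first significant figure)
White → 9 (second significant figure)
Violet → 7 (third significant figure)
Yellow → ×10^4 multiplier
Red → ±2% tolerance
497 × 10000 = 4970000 Ω
Allowed range: 4870600 Ω to 5069400 Ω.
4770000 ohms lies outside that range.

no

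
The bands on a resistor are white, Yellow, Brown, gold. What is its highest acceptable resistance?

White → 9 (first significant figure)
Yellow → 4 (second significant figure)
Brown → ×10 multiplier
Gold → ±5% tolerance
94 × 10 = 940 Ω
Highest = 940 × (1 + 5/100) = 987 Ω.

987 Ω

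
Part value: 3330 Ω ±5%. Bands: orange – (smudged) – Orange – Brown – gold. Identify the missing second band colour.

3330 Ω = 333 × 10^1.
The second band gives digit 3 of the significand, and 3 is orange.

orange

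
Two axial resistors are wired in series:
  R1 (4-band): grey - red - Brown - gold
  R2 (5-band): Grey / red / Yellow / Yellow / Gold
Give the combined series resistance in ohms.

8240820 Ω

R1: grey, red → 82; brown ×10 → 820 Ω.
R2: grey, red, yellow → 824; yellow ×10^4 → 8240000 Ω.
Series: 820 + 8240000 = 8240820 Ω.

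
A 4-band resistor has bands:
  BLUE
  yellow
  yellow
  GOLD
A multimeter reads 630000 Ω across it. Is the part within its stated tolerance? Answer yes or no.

Blue → 6 (first significant figure)
Yellow → 4 (second significant figure)
Yellow → ×10^4 multiplier
Gold → ±5% tolerance
64 × 10000 = 640000 Ω
Allowed range: 608000 Ω to 672000 Ω.
630000 Ω lies inside that range.

yes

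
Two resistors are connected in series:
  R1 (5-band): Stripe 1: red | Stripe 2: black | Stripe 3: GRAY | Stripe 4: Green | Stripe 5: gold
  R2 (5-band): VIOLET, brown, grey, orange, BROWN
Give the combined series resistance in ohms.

R1: red, black, grey → 208; green ×10^5 → 20800000 Ω.
R2: violet, brown, grey → 718; orange ×10^3 → 718000 Ω.
Series: 20800000 + 718000 = 21518000 Ω.

21518000 Ω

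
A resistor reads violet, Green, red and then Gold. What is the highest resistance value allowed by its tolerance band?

Violet → 7 (first significant figure)
Green → 5 (second significant figure)
Red → ×10^2 multiplier
Gold → ±5% tolerance
75 × 100 = 7500 Ω
Highest = 7500 × (1 + 5/100) = 7875 Ω.

7875 Ω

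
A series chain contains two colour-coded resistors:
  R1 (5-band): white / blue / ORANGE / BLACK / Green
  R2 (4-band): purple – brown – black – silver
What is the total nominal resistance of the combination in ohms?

1034 Ω

R1: white, blue, orange → 963; black ×1 → 963 Ω.
R2: violet, brown → 71; black ×1 → 71 Ω.
Series: 963 + 71 = 1034 Ω.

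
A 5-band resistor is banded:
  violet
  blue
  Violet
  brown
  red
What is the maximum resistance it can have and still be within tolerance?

Violet → 7 (first significant figure)
Blue → 6 (second significant figure)
Violet → 7 (third significant figure)
Brown → ×10 multiplier
Red → ±2% tolerance
767 × 10 = 7670 Ω
Maximum = 7670 × (1 + 2/100) = 7823.4 Ω.

7823.4 Ω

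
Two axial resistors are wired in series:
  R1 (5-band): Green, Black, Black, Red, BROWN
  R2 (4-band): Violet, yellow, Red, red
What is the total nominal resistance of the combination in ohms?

R1: green, black, black → 500; red ×10^2 → 50000 Ω.
R2: violet, yellow → 74; red ×10^2 → 7400 Ω.
Series: 50000 + 7400 = 57400 Ω.

57400 Ω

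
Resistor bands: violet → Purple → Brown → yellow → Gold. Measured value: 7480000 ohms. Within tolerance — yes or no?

Violet → 7 (first significant figure)
Violet → 7 (second significant figure)
Brown → 1 (third significant figure)
Yellow → ×10^4 multiplier
Gold → ±5% tolerance
771 × 10000 = 7710000 Ω
Allowed range: 7324500 Ω to 8095500 Ω.
7480000 ohms lies inside that range.

yes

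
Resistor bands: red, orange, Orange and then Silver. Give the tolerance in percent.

±10%

The last band, silver, is the tolerance band.
Silver corresponds to ±10%.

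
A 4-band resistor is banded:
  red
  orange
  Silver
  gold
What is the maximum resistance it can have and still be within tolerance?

Red → 2 (first significant figure)
Orange → 3 (second significant figure)
Silver → ×0.01 multiplier
Gold → ±5% tolerance
23 × 0.01 = 0.23 Ω
Maximum = 0.23 × (1 + 5/100) = 0.2415 Ω.

0.2415 Ω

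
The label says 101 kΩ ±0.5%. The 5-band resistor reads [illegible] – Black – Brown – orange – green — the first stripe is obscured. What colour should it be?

101000 Ω = 101 × 10^3.
The first band gives digit 1 of the significand, and 1 is brown.

brown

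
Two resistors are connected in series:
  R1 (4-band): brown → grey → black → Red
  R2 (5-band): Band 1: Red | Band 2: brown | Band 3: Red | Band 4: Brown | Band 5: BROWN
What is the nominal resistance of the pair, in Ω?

R1: brown, grey → 18; black ×1 → 18 Ω.
R2: red, brown, red → 212; brown ×10 → 2120 Ω.
Series: 18 + 2120 = 2138 Ω.

2138 Ω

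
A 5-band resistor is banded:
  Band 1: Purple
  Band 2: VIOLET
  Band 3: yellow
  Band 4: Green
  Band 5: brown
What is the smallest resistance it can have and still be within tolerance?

Violet → 7 (first significant figure)
Violet → 7 (second significant figure)
Yellow → 4 (third significant figure)
Green → ×10^5 multiplier
Brown → ±1% tolerance
774 × 100000 = 77400000 Ω
Smallest = 77400000 × (1 − 1/100) = 76626000 Ω.

76626000 Ω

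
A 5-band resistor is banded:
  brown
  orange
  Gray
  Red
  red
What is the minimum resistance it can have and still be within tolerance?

Brown → 1 (first significant figure)
Orange → 3 (second significant figure)
Grey → 8 (third significant figure)
Red → ×10^2 multiplier
Red → ±2% tolerance
138 × 100 = 13800 Ω
Minimum = 13800 × (1 − 2/100) = 13524 Ω.

13524 Ω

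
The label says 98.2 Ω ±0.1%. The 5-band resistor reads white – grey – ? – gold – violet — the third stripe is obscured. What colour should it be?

98.2 Ω = 982 × 10^-1.
The third band gives digit 2 of the significand, and 2 is red.

red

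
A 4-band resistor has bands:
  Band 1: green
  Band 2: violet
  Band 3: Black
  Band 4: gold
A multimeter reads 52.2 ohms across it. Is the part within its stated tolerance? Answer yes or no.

no

Green → 5 (first significant figure)
Violet → 7 (second significant figure)
Black → ×1 multiplier
Gold → ±5% tolerance
57 × 1 = 57 Ω
Allowed range: 54.15 Ω to 59.85 Ω.
52.2 ohms lies outside that range.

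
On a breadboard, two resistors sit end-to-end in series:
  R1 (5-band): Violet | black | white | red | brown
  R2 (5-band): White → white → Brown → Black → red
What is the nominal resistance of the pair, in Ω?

R1: violet, black, white → 709; red ×10^2 → 70900 Ω.
R2: white, white, brown → 991; black ×1 → 991 Ω.
Series: 70900 + 991 = 71891 Ω.

71891 Ω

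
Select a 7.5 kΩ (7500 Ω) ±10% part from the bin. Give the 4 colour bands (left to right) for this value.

7500 Ω = 75 × 10^2.
7 → violet
5 → green
Multiplier 10^2 → red.
±10% tolerance → silver.

violet, green, red, silver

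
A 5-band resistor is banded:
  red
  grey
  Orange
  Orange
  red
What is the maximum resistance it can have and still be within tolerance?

288660 Ω

Red → 2 (first significant figure)
Grey → 8 (second significant figure)
Orange → 3 (third significant figure)
Orange → ×10^3 multiplier
Red → ±2% tolerance
283 × 1000 = 283000 Ω
Maximum = 283000 × (1 + 2/100) = 288660 Ω.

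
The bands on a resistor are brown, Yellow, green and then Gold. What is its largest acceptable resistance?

1470000 Ω

Brown → 1 (first significant figure)
Yellow → 4 (second significant figure)
Green → ×10^5 multiplier
Gold → ±5% tolerance
14 × 100000 = 1400000 Ω
Largest = 1400000 × (1 + 5/100) = 1470000 Ω.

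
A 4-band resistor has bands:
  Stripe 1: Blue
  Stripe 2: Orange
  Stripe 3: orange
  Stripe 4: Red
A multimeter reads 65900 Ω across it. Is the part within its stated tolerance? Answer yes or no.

Blue → 6 (first significant figure)
Orange → 3 (second significant figure)
Orange → ×10^3 multiplier
Red → ±2% tolerance
63 × 1000 = 63000 Ω
Allowed range: 61740 Ω to 64260 Ω.
65900 Ω lies outside that range.

no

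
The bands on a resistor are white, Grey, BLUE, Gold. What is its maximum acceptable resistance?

102900000 Ω

White → 9 (first significant figure)
Grey → 8 (second significant figure)
Blue → ×10^6 multiplier
Gold → ±5% tolerance
98 × 1000000 = 98000000 Ω
Maximum = 98000000 × (1 + 5/100) = 102900000 Ω.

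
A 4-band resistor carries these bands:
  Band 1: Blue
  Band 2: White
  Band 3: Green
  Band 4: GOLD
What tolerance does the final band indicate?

±5%

The last band, gold, is the tolerance band.
Gold corresponds to ±5%.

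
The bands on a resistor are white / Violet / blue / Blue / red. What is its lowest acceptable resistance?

White → 9 (first significant figure)
Violet → 7 (second significant figure)
Blue → 6 (third significant figure)
Blue → ×10^6 multiplier
Red → ±2% tolerance
976 × 1000000 = 976000000 Ω
Lowest = 976000000 × (1 − 2/100) = 956480000 Ω.

956480000 Ω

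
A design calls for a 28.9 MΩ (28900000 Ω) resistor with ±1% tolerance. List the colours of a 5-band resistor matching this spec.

red, grey, white, green, brown

28900000 Ω = 289 × 10^5.
2 → red
8 → grey
9 → white
Multiplier 10^5 → green.
±1% tolerance → brown.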